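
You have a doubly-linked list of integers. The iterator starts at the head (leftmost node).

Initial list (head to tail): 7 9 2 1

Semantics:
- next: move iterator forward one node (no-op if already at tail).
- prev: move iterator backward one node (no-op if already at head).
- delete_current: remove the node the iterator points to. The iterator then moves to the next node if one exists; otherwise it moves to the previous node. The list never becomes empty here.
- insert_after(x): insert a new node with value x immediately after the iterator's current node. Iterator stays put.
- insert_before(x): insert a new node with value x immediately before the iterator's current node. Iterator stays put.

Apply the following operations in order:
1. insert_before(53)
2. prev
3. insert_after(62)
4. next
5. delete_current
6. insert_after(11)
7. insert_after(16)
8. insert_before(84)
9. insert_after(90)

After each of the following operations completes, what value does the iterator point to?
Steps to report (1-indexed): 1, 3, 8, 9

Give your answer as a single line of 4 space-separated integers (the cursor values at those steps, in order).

After 1 (insert_before(53)): list=[53, 7, 9, 2, 1] cursor@7
After 2 (prev): list=[53, 7, 9, 2, 1] cursor@53
After 3 (insert_after(62)): list=[53, 62, 7, 9, 2, 1] cursor@53
After 4 (next): list=[53, 62, 7, 9, 2, 1] cursor@62
After 5 (delete_current): list=[53, 7, 9, 2, 1] cursor@7
After 6 (insert_after(11)): list=[53, 7, 11, 9, 2, 1] cursor@7
After 7 (insert_after(16)): list=[53, 7, 16, 11, 9, 2, 1] cursor@7
After 8 (insert_before(84)): list=[53, 84, 7, 16, 11, 9, 2, 1] cursor@7
After 9 (insert_after(90)): list=[53, 84, 7, 90, 16, 11, 9, 2, 1] cursor@7

Answer: 7 53 7 7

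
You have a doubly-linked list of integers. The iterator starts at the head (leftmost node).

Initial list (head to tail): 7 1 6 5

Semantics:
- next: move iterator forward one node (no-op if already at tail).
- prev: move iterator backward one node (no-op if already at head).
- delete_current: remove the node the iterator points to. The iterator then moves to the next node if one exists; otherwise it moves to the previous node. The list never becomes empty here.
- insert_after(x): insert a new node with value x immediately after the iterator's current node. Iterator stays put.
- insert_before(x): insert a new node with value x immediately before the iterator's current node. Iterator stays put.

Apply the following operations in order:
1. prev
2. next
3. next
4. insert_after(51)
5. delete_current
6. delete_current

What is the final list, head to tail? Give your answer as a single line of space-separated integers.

After 1 (prev): list=[7, 1, 6, 5] cursor@7
After 2 (next): list=[7, 1, 6, 5] cursor@1
After 3 (next): list=[7, 1, 6, 5] cursor@6
After 4 (insert_after(51)): list=[7, 1, 6, 51, 5] cursor@6
After 5 (delete_current): list=[7, 1, 51, 5] cursor@51
After 6 (delete_current): list=[7, 1, 5] cursor@5

Answer: 7 1 5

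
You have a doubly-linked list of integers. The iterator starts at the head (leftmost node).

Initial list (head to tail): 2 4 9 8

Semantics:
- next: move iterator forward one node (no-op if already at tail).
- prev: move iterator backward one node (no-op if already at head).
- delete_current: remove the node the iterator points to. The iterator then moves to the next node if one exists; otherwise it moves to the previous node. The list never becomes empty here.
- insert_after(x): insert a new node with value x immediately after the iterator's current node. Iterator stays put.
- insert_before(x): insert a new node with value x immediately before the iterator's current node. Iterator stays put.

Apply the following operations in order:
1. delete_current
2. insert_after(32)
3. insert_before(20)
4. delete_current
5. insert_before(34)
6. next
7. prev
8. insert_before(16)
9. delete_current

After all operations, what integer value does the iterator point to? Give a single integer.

Answer: 9

Derivation:
After 1 (delete_current): list=[4, 9, 8] cursor@4
After 2 (insert_after(32)): list=[4, 32, 9, 8] cursor@4
After 3 (insert_before(20)): list=[20, 4, 32, 9, 8] cursor@4
After 4 (delete_current): list=[20, 32, 9, 8] cursor@32
After 5 (insert_before(34)): list=[20, 34, 32, 9, 8] cursor@32
After 6 (next): list=[20, 34, 32, 9, 8] cursor@9
After 7 (prev): list=[20, 34, 32, 9, 8] cursor@32
After 8 (insert_before(16)): list=[20, 34, 16, 32, 9, 8] cursor@32
After 9 (delete_current): list=[20, 34, 16, 9, 8] cursor@9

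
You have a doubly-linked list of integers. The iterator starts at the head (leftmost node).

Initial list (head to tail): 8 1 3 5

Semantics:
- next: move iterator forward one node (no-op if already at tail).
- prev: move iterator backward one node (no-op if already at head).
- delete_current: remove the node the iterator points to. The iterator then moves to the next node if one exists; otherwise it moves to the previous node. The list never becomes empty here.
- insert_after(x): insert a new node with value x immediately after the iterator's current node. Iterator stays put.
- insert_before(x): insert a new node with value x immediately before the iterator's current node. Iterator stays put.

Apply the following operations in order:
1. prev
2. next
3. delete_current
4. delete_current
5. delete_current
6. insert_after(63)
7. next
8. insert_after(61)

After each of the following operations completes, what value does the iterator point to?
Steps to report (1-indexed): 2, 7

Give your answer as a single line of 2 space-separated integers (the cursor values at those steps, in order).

Answer: 1 63

Derivation:
After 1 (prev): list=[8, 1, 3, 5] cursor@8
After 2 (next): list=[8, 1, 3, 5] cursor@1
After 3 (delete_current): list=[8, 3, 5] cursor@3
After 4 (delete_current): list=[8, 5] cursor@5
After 5 (delete_current): list=[8] cursor@8
After 6 (insert_after(63)): list=[8, 63] cursor@8
After 7 (next): list=[8, 63] cursor@63
After 8 (insert_after(61)): list=[8, 63, 61] cursor@63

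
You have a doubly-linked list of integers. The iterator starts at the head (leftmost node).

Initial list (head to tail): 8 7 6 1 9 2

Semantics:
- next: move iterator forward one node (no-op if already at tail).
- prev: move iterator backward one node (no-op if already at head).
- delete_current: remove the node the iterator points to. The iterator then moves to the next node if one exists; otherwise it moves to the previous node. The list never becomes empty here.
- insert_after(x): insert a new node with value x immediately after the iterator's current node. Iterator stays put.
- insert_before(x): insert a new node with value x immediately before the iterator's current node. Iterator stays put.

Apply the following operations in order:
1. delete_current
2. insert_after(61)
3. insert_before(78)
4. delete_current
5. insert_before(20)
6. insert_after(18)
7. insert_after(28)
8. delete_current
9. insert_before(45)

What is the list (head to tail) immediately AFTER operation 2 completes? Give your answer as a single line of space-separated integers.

After 1 (delete_current): list=[7, 6, 1, 9, 2] cursor@7
After 2 (insert_after(61)): list=[7, 61, 6, 1, 9, 2] cursor@7

Answer: 7 61 6 1 9 2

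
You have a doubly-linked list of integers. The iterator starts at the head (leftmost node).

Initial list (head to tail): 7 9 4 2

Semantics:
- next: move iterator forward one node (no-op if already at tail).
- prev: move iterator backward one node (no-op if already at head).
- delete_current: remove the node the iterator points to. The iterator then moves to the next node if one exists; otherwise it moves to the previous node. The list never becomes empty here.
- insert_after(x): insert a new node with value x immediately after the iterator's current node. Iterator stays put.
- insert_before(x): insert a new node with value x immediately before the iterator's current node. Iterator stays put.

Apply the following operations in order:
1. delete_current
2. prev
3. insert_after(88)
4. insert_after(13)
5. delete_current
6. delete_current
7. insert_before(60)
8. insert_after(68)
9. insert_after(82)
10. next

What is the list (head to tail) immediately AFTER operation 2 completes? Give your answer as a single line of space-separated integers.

Answer: 9 4 2

Derivation:
After 1 (delete_current): list=[9, 4, 2] cursor@9
After 2 (prev): list=[9, 4, 2] cursor@9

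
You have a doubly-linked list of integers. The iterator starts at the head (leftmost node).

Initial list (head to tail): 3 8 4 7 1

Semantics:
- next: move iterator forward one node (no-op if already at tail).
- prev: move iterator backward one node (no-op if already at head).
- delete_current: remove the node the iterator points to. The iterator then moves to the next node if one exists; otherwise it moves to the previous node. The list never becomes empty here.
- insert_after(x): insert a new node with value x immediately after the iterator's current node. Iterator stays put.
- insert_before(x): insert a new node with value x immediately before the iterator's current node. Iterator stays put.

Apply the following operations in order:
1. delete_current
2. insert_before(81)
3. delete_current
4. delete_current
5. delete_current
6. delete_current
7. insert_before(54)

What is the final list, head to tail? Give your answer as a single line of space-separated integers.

After 1 (delete_current): list=[8, 4, 7, 1] cursor@8
After 2 (insert_before(81)): list=[81, 8, 4, 7, 1] cursor@8
After 3 (delete_current): list=[81, 4, 7, 1] cursor@4
After 4 (delete_current): list=[81, 7, 1] cursor@7
After 5 (delete_current): list=[81, 1] cursor@1
After 6 (delete_current): list=[81] cursor@81
After 7 (insert_before(54)): list=[54, 81] cursor@81

Answer: 54 81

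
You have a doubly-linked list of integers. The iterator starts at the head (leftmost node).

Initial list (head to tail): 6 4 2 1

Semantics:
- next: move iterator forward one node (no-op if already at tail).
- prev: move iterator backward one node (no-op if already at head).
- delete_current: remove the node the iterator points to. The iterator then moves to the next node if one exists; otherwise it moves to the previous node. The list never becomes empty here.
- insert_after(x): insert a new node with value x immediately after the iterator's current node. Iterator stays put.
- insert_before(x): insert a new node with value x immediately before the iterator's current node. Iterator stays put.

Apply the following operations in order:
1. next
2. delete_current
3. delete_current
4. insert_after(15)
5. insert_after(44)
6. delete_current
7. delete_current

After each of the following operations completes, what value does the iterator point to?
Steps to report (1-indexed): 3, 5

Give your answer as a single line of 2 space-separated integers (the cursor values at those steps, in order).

Answer: 1 1

Derivation:
After 1 (next): list=[6, 4, 2, 1] cursor@4
After 2 (delete_current): list=[6, 2, 1] cursor@2
After 3 (delete_current): list=[6, 1] cursor@1
After 4 (insert_after(15)): list=[6, 1, 15] cursor@1
After 5 (insert_after(44)): list=[6, 1, 44, 15] cursor@1
After 6 (delete_current): list=[6, 44, 15] cursor@44
After 7 (delete_current): list=[6, 15] cursor@15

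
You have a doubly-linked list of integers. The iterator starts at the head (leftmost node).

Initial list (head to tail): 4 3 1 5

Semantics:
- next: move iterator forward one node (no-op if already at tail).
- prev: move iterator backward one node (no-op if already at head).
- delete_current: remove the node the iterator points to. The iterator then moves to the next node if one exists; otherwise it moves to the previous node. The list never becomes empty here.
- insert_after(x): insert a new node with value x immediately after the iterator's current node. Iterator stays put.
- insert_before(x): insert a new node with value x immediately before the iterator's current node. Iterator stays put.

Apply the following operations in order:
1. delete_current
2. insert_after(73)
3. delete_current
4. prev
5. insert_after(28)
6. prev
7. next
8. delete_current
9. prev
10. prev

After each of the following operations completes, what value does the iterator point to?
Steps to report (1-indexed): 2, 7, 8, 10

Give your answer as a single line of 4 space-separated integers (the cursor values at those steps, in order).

After 1 (delete_current): list=[3, 1, 5] cursor@3
After 2 (insert_after(73)): list=[3, 73, 1, 5] cursor@3
After 3 (delete_current): list=[73, 1, 5] cursor@73
After 4 (prev): list=[73, 1, 5] cursor@73
After 5 (insert_after(28)): list=[73, 28, 1, 5] cursor@73
After 6 (prev): list=[73, 28, 1, 5] cursor@73
After 7 (next): list=[73, 28, 1, 5] cursor@28
After 8 (delete_current): list=[73, 1, 5] cursor@1
After 9 (prev): list=[73, 1, 5] cursor@73
After 10 (prev): list=[73, 1, 5] cursor@73

Answer: 3 28 1 73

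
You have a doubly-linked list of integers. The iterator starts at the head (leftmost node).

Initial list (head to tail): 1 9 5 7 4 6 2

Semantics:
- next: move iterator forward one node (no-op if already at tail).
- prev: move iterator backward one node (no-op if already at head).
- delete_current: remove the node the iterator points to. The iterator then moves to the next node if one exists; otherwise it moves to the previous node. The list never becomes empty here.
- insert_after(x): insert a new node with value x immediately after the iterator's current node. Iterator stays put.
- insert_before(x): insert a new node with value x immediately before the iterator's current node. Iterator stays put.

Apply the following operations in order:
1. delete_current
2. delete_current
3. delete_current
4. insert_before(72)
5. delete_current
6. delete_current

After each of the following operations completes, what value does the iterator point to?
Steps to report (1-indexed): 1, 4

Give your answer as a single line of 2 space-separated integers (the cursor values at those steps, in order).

After 1 (delete_current): list=[9, 5, 7, 4, 6, 2] cursor@9
After 2 (delete_current): list=[5, 7, 4, 6, 2] cursor@5
After 3 (delete_current): list=[7, 4, 6, 2] cursor@7
After 4 (insert_before(72)): list=[72, 7, 4, 6, 2] cursor@7
After 5 (delete_current): list=[72, 4, 6, 2] cursor@4
After 6 (delete_current): list=[72, 6, 2] cursor@6

Answer: 9 7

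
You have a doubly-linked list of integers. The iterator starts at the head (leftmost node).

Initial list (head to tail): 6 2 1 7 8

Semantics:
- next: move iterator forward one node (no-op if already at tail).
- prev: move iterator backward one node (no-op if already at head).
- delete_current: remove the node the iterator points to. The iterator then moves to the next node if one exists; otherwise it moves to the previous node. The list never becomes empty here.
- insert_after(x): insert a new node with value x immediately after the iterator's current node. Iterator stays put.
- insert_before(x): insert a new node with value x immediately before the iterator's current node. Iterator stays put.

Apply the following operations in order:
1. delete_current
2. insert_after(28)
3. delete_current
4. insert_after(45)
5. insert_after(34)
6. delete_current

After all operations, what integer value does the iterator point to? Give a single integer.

After 1 (delete_current): list=[2, 1, 7, 8] cursor@2
After 2 (insert_after(28)): list=[2, 28, 1, 7, 8] cursor@2
After 3 (delete_current): list=[28, 1, 7, 8] cursor@28
After 4 (insert_after(45)): list=[28, 45, 1, 7, 8] cursor@28
After 5 (insert_after(34)): list=[28, 34, 45, 1, 7, 8] cursor@28
After 6 (delete_current): list=[34, 45, 1, 7, 8] cursor@34

Answer: 34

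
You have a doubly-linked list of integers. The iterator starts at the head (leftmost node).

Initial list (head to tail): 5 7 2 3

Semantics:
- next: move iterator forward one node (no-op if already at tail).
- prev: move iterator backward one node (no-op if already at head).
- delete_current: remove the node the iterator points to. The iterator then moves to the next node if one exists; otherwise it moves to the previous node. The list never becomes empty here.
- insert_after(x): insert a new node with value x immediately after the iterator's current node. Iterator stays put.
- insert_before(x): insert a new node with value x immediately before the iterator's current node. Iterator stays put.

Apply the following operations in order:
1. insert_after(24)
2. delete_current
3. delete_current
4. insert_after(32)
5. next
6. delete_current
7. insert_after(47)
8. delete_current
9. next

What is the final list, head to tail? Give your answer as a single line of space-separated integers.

Answer: 7 47 3

Derivation:
After 1 (insert_after(24)): list=[5, 24, 7, 2, 3] cursor@5
After 2 (delete_current): list=[24, 7, 2, 3] cursor@24
After 3 (delete_current): list=[7, 2, 3] cursor@7
After 4 (insert_after(32)): list=[7, 32, 2, 3] cursor@7
After 5 (next): list=[7, 32, 2, 3] cursor@32
After 6 (delete_current): list=[7, 2, 3] cursor@2
After 7 (insert_after(47)): list=[7, 2, 47, 3] cursor@2
After 8 (delete_current): list=[7, 47, 3] cursor@47
After 9 (next): list=[7, 47, 3] cursor@3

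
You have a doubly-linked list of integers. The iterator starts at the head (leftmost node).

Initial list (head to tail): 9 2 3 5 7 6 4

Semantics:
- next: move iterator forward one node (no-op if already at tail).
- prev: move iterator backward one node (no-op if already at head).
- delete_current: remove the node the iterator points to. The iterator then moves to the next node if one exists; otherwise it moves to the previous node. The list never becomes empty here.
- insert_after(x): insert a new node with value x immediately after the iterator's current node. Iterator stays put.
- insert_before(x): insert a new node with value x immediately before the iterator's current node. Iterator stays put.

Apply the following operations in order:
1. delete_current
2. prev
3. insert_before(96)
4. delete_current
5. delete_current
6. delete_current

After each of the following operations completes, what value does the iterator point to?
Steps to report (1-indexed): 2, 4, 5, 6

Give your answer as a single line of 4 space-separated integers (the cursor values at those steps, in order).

After 1 (delete_current): list=[2, 3, 5, 7, 6, 4] cursor@2
After 2 (prev): list=[2, 3, 5, 7, 6, 4] cursor@2
After 3 (insert_before(96)): list=[96, 2, 3, 5, 7, 6, 4] cursor@2
After 4 (delete_current): list=[96, 3, 5, 7, 6, 4] cursor@3
After 5 (delete_current): list=[96, 5, 7, 6, 4] cursor@5
After 6 (delete_current): list=[96, 7, 6, 4] cursor@7

Answer: 2 3 5 7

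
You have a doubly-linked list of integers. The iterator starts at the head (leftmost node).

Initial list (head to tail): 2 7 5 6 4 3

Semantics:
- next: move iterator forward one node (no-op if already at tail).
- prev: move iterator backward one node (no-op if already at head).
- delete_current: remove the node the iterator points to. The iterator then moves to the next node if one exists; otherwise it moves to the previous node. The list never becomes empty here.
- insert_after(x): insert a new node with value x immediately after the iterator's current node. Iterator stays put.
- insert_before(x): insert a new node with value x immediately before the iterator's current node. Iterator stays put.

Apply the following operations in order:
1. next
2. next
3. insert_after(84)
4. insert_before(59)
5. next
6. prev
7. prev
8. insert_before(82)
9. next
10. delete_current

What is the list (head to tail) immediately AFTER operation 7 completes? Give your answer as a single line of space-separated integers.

After 1 (next): list=[2, 7, 5, 6, 4, 3] cursor@7
After 2 (next): list=[2, 7, 5, 6, 4, 3] cursor@5
After 3 (insert_after(84)): list=[2, 7, 5, 84, 6, 4, 3] cursor@5
After 4 (insert_before(59)): list=[2, 7, 59, 5, 84, 6, 4, 3] cursor@5
After 5 (next): list=[2, 7, 59, 5, 84, 6, 4, 3] cursor@84
After 6 (prev): list=[2, 7, 59, 5, 84, 6, 4, 3] cursor@5
After 7 (prev): list=[2, 7, 59, 5, 84, 6, 4, 3] cursor@59

Answer: 2 7 59 5 84 6 4 3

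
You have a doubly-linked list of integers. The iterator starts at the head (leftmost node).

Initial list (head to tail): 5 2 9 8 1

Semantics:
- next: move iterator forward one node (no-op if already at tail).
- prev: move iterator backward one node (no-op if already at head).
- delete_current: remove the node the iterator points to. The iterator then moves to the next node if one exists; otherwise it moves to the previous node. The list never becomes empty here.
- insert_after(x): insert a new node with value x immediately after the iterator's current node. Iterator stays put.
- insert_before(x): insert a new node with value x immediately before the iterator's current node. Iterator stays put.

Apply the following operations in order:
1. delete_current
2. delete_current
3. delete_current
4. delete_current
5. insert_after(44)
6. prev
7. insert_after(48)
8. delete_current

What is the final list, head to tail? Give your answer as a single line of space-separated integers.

Answer: 48 44

Derivation:
After 1 (delete_current): list=[2, 9, 8, 1] cursor@2
After 2 (delete_current): list=[9, 8, 1] cursor@9
After 3 (delete_current): list=[8, 1] cursor@8
After 4 (delete_current): list=[1] cursor@1
After 5 (insert_after(44)): list=[1, 44] cursor@1
After 6 (prev): list=[1, 44] cursor@1
After 7 (insert_after(48)): list=[1, 48, 44] cursor@1
After 8 (delete_current): list=[48, 44] cursor@48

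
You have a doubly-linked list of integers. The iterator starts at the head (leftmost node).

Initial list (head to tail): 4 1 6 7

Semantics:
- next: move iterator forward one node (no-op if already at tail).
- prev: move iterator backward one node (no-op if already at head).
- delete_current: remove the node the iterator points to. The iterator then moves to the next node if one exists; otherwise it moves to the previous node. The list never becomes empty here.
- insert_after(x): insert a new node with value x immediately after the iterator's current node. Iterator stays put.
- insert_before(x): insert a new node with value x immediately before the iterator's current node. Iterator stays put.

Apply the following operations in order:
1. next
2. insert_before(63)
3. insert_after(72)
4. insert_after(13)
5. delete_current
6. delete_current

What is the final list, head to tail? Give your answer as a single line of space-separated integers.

After 1 (next): list=[4, 1, 6, 7] cursor@1
After 2 (insert_before(63)): list=[4, 63, 1, 6, 7] cursor@1
After 3 (insert_after(72)): list=[4, 63, 1, 72, 6, 7] cursor@1
After 4 (insert_after(13)): list=[4, 63, 1, 13, 72, 6, 7] cursor@1
After 5 (delete_current): list=[4, 63, 13, 72, 6, 7] cursor@13
After 6 (delete_current): list=[4, 63, 72, 6, 7] cursor@72

Answer: 4 63 72 6 7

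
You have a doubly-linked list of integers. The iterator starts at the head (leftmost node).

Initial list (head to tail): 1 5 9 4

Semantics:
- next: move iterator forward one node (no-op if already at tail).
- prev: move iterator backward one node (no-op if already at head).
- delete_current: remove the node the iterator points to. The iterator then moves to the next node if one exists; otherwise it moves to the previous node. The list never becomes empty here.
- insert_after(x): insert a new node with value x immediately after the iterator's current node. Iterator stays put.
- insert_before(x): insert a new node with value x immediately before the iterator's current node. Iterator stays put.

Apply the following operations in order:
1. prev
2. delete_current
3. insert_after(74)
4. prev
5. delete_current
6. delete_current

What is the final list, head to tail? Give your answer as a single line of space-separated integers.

After 1 (prev): list=[1, 5, 9, 4] cursor@1
After 2 (delete_current): list=[5, 9, 4] cursor@5
After 3 (insert_after(74)): list=[5, 74, 9, 4] cursor@5
After 4 (prev): list=[5, 74, 9, 4] cursor@5
After 5 (delete_current): list=[74, 9, 4] cursor@74
After 6 (delete_current): list=[9, 4] cursor@9

Answer: 9 4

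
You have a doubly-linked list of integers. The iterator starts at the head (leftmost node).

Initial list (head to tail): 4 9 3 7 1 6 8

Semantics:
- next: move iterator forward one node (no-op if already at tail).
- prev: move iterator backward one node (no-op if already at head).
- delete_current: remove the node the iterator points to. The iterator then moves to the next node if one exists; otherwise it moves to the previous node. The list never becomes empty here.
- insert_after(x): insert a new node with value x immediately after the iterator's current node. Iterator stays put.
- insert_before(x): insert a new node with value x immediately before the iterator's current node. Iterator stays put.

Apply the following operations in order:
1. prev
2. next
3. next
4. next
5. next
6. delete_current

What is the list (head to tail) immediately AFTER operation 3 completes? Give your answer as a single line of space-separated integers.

After 1 (prev): list=[4, 9, 3, 7, 1, 6, 8] cursor@4
After 2 (next): list=[4, 9, 3, 7, 1, 6, 8] cursor@9
After 3 (next): list=[4, 9, 3, 7, 1, 6, 8] cursor@3

Answer: 4 9 3 7 1 6 8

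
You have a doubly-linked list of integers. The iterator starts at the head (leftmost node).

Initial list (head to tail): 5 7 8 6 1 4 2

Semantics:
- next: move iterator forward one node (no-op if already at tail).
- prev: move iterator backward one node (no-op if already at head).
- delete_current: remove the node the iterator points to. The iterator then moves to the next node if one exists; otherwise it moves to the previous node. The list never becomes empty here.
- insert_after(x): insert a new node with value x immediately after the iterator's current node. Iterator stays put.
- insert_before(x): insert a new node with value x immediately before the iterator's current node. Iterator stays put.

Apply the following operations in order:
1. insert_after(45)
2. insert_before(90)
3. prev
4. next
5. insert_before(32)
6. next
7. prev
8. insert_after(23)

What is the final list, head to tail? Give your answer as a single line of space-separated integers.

Answer: 90 32 5 23 45 7 8 6 1 4 2

Derivation:
After 1 (insert_after(45)): list=[5, 45, 7, 8, 6, 1, 4, 2] cursor@5
After 2 (insert_before(90)): list=[90, 5, 45, 7, 8, 6, 1, 4, 2] cursor@5
After 3 (prev): list=[90, 5, 45, 7, 8, 6, 1, 4, 2] cursor@90
After 4 (next): list=[90, 5, 45, 7, 8, 6, 1, 4, 2] cursor@5
After 5 (insert_before(32)): list=[90, 32, 5, 45, 7, 8, 6, 1, 4, 2] cursor@5
After 6 (next): list=[90, 32, 5, 45, 7, 8, 6, 1, 4, 2] cursor@45
After 7 (prev): list=[90, 32, 5, 45, 7, 8, 6, 1, 4, 2] cursor@5
After 8 (insert_after(23)): list=[90, 32, 5, 23, 45, 7, 8, 6, 1, 4, 2] cursor@5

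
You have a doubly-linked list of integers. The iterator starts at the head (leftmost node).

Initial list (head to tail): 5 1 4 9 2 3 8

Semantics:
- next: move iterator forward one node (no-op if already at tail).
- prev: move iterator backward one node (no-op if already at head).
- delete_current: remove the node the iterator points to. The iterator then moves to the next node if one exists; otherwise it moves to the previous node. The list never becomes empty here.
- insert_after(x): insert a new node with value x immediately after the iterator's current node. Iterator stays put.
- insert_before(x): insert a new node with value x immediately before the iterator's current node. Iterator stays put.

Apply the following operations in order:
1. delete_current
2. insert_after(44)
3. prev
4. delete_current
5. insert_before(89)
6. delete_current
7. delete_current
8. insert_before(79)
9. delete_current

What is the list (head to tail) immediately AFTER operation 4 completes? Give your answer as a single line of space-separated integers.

Answer: 44 4 9 2 3 8

Derivation:
After 1 (delete_current): list=[1, 4, 9, 2, 3, 8] cursor@1
After 2 (insert_after(44)): list=[1, 44, 4, 9, 2, 3, 8] cursor@1
After 3 (prev): list=[1, 44, 4, 9, 2, 3, 8] cursor@1
After 4 (delete_current): list=[44, 4, 9, 2, 3, 8] cursor@44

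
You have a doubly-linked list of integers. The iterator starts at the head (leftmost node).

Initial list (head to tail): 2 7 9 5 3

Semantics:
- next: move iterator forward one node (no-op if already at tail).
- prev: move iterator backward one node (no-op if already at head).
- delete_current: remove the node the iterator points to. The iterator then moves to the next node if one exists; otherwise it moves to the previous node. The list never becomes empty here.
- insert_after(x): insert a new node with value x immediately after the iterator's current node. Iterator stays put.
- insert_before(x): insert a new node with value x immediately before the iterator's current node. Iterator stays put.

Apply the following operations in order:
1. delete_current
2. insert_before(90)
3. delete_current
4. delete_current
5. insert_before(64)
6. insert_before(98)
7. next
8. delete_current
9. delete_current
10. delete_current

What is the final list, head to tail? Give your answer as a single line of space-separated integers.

After 1 (delete_current): list=[7, 9, 5, 3] cursor@7
After 2 (insert_before(90)): list=[90, 7, 9, 5, 3] cursor@7
After 3 (delete_current): list=[90, 9, 5, 3] cursor@9
After 4 (delete_current): list=[90, 5, 3] cursor@5
After 5 (insert_before(64)): list=[90, 64, 5, 3] cursor@5
After 6 (insert_before(98)): list=[90, 64, 98, 5, 3] cursor@5
After 7 (next): list=[90, 64, 98, 5, 3] cursor@3
After 8 (delete_current): list=[90, 64, 98, 5] cursor@5
After 9 (delete_current): list=[90, 64, 98] cursor@98
After 10 (delete_current): list=[90, 64] cursor@64

Answer: 90 64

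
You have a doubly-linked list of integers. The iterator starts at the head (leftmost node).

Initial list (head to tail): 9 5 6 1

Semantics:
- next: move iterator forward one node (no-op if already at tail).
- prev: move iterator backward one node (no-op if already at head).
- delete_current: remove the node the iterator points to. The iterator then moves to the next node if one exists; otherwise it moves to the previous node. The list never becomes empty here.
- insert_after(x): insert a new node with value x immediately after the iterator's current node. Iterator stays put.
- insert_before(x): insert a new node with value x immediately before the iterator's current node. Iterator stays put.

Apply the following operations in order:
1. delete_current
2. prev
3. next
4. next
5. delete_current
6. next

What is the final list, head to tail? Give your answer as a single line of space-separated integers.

After 1 (delete_current): list=[5, 6, 1] cursor@5
After 2 (prev): list=[5, 6, 1] cursor@5
After 3 (next): list=[5, 6, 1] cursor@6
After 4 (next): list=[5, 6, 1] cursor@1
After 5 (delete_current): list=[5, 6] cursor@6
After 6 (next): list=[5, 6] cursor@6

Answer: 5 6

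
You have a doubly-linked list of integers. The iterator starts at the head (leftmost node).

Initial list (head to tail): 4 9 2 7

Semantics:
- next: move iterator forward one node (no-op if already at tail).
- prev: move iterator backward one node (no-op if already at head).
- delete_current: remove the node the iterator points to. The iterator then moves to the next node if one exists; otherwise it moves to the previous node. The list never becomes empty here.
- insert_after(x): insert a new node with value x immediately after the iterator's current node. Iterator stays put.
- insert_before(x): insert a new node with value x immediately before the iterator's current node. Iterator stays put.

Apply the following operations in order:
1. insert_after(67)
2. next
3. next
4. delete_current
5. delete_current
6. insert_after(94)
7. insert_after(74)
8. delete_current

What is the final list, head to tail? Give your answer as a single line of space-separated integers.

Answer: 4 67 74 94

Derivation:
After 1 (insert_after(67)): list=[4, 67, 9, 2, 7] cursor@4
After 2 (next): list=[4, 67, 9, 2, 7] cursor@67
After 3 (next): list=[4, 67, 9, 2, 7] cursor@9
After 4 (delete_current): list=[4, 67, 2, 7] cursor@2
After 5 (delete_current): list=[4, 67, 7] cursor@7
After 6 (insert_after(94)): list=[4, 67, 7, 94] cursor@7
After 7 (insert_after(74)): list=[4, 67, 7, 74, 94] cursor@7
After 8 (delete_current): list=[4, 67, 74, 94] cursor@74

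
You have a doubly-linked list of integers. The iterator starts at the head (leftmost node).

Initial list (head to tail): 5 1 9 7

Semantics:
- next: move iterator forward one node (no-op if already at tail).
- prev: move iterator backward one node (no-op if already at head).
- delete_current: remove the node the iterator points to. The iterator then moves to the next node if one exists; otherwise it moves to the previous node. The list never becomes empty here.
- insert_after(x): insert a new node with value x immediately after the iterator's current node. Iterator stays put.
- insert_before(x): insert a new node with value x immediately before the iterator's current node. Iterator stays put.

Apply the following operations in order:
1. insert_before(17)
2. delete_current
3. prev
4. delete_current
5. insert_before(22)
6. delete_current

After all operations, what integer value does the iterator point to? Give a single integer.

Answer: 9

Derivation:
After 1 (insert_before(17)): list=[17, 5, 1, 9, 7] cursor@5
After 2 (delete_current): list=[17, 1, 9, 7] cursor@1
After 3 (prev): list=[17, 1, 9, 7] cursor@17
After 4 (delete_current): list=[1, 9, 7] cursor@1
After 5 (insert_before(22)): list=[22, 1, 9, 7] cursor@1
After 6 (delete_current): list=[22, 9, 7] cursor@9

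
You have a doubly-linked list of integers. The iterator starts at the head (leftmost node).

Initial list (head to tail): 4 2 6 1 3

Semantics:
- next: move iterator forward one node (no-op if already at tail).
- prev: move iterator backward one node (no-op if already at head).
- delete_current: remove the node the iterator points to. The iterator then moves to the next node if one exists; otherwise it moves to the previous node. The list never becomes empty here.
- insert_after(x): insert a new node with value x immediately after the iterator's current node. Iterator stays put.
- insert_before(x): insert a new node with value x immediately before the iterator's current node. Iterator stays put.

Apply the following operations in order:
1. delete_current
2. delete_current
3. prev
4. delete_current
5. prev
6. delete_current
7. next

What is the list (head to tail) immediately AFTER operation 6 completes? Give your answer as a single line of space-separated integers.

After 1 (delete_current): list=[2, 6, 1, 3] cursor@2
After 2 (delete_current): list=[6, 1, 3] cursor@6
After 3 (prev): list=[6, 1, 3] cursor@6
After 4 (delete_current): list=[1, 3] cursor@1
After 5 (prev): list=[1, 3] cursor@1
After 6 (delete_current): list=[3] cursor@3

Answer: 3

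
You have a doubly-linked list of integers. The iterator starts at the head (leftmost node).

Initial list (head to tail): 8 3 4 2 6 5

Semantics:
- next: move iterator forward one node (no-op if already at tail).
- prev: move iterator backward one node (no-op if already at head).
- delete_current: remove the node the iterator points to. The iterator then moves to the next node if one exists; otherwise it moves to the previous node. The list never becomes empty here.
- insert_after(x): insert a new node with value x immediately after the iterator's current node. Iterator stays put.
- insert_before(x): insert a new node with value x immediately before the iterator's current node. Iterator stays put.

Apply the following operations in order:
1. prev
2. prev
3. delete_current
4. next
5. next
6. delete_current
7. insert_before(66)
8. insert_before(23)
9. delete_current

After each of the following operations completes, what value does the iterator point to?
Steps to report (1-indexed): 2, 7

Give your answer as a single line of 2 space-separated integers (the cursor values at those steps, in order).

Answer: 8 6

Derivation:
After 1 (prev): list=[8, 3, 4, 2, 6, 5] cursor@8
After 2 (prev): list=[8, 3, 4, 2, 6, 5] cursor@8
After 3 (delete_current): list=[3, 4, 2, 6, 5] cursor@3
After 4 (next): list=[3, 4, 2, 6, 5] cursor@4
After 5 (next): list=[3, 4, 2, 6, 5] cursor@2
After 6 (delete_current): list=[3, 4, 6, 5] cursor@6
After 7 (insert_before(66)): list=[3, 4, 66, 6, 5] cursor@6
After 8 (insert_before(23)): list=[3, 4, 66, 23, 6, 5] cursor@6
After 9 (delete_current): list=[3, 4, 66, 23, 5] cursor@5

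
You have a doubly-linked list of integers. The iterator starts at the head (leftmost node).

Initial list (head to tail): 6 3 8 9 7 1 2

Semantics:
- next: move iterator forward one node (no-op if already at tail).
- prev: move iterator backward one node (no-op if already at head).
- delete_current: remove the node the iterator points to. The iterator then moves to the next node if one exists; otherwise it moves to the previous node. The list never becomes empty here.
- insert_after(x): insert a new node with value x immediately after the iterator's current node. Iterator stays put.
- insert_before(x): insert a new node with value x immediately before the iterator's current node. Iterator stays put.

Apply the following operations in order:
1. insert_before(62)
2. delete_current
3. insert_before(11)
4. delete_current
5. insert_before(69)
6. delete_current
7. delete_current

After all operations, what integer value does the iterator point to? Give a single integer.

After 1 (insert_before(62)): list=[62, 6, 3, 8, 9, 7, 1, 2] cursor@6
After 2 (delete_current): list=[62, 3, 8, 9, 7, 1, 2] cursor@3
After 3 (insert_before(11)): list=[62, 11, 3, 8, 9, 7, 1, 2] cursor@3
After 4 (delete_current): list=[62, 11, 8, 9, 7, 1, 2] cursor@8
After 5 (insert_before(69)): list=[62, 11, 69, 8, 9, 7, 1, 2] cursor@8
After 6 (delete_current): list=[62, 11, 69, 9, 7, 1, 2] cursor@9
After 7 (delete_current): list=[62, 11, 69, 7, 1, 2] cursor@7

Answer: 7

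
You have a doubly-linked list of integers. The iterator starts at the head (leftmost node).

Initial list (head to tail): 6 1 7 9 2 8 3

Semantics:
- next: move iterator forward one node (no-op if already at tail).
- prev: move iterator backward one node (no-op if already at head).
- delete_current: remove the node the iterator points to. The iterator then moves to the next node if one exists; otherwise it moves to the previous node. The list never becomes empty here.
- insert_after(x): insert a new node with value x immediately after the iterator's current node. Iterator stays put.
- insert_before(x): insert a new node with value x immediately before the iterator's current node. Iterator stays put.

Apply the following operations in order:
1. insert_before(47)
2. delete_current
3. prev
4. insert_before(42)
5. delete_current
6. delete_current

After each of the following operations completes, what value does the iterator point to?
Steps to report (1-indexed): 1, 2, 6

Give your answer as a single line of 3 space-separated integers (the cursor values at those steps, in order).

Answer: 6 1 7

Derivation:
After 1 (insert_before(47)): list=[47, 6, 1, 7, 9, 2, 8, 3] cursor@6
After 2 (delete_current): list=[47, 1, 7, 9, 2, 8, 3] cursor@1
After 3 (prev): list=[47, 1, 7, 9, 2, 8, 3] cursor@47
After 4 (insert_before(42)): list=[42, 47, 1, 7, 9, 2, 8, 3] cursor@47
After 5 (delete_current): list=[42, 1, 7, 9, 2, 8, 3] cursor@1
After 6 (delete_current): list=[42, 7, 9, 2, 8, 3] cursor@7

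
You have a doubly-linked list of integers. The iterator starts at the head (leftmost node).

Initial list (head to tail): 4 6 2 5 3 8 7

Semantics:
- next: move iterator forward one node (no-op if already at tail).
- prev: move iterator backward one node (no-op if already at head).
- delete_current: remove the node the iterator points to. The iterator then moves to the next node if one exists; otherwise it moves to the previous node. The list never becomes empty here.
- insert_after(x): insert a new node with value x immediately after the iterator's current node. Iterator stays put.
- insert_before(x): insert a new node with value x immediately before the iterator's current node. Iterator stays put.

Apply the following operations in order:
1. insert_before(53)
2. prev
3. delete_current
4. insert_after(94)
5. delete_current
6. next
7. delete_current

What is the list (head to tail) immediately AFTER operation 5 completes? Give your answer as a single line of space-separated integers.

Answer: 94 6 2 5 3 8 7

Derivation:
After 1 (insert_before(53)): list=[53, 4, 6, 2, 5, 3, 8, 7] cursor@4
After 2 (prev): list=[53, 4, 6, 2, 5, 3, 8, 7] cursor@53
After 3 (delete_current): list=[4, 6, 2, 5, 3, 8, 7] cursor@4
After 4 (insert_after(94)): list=[4, 94, 6, 2, 5, 3, 8, 7] cursor@4
After 5 (delete_current): list=[94, 6, 2, 5, 3, 8, 7] cursor@94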